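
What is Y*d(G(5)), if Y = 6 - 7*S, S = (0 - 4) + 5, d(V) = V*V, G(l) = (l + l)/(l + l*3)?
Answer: -¼ ≈ -0.25000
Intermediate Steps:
G(l) = ½ (G(l) = (2*l)/(l + 3*l) = (2*l)/((4*l)) = (2*l)*(1/(4*l)) = ½)
d(V) = V²
S = 1 (S = -4 + 5 = 1)
Y = -1 (Y = 6 - 7*1 = 6 - 7 = -1)
Y*d(G(5)) = -(½)² = -1*¼ = -¼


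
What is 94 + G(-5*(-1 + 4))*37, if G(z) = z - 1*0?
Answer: -461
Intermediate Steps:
G(z) = z (G(z) = z + 0 = z)
94 + G(-5*(-1 + 4))*37 = 94 - 5*(-1 + 4)*37 = 94 - 5*3*37 = 94 - 15*37 = 94 - 555 = -461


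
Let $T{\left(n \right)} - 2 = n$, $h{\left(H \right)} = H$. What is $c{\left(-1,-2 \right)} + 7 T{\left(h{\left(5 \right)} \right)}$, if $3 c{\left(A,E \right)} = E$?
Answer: $\frac{145}{3} \approx 48.333$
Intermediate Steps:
$c{\left(A,E \right)} = \frac{E}{3}$
$T{\left(n \right)} = 2 + n$
$c{\left(-1,-2 \right)} + 7 T{\left(h{\left(5 \right)} \right)} = \frac{1}{3} \left(-2\right) + 7 \left(2 + 5\right) = - \frac{2}{3} + 7 \cdot 7 = - \frac{2}{3} + 49 = \frac{145}{3}$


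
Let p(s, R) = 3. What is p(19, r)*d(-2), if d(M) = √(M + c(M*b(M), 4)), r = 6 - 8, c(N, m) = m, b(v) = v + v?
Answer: 3*√2 ≈ 4.2426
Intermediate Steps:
b(v) = 2*v
r = -2
d(M) = √(4 + M) (d(M) = √(M + 4) = √(4 + M))
p(19, r)*d(-2) = 3*√(4 - 2) = 3*√2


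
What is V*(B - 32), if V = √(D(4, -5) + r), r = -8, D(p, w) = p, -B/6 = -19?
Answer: 164*I ≈ 164.0*I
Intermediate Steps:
B = 114 (B = -6*(-19) = 114)
V = 2*I (V = √(4 - 8) = √(-4) = 2*I ≈ 2.0*I)
V*(B - 32) = (2*I)*(114 - 32) = (2*I)*82 = 164*I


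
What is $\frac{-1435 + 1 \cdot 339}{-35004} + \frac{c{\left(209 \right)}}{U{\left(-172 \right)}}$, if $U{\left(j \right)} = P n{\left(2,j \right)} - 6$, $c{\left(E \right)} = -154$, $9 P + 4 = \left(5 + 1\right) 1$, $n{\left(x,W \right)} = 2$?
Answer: $\frac{6071293}{218775} \approx 27.751$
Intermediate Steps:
$P = \frac{2}{9}$ ($P = - \frac{4}{9} + \frac{\left(5 + 1\right) 1}{9} = - \frac{4}{9} + \frac{6 \cdot 1}{9} = - \frac{4}{9} + \frac{1}{9} \cdot 6 = - \frac{4}{9} + \frac{2}{3} = \frac{2}{9} \approx 0.22222$)
$U{\left(j \right)} = - \frac{50}{9}$ ($U{\left(j \right)} = \frac{2}{9} \cdot 2 - 6 = \frac{4}{9} - 6 = - \frac{50}{9}$)
$\frac{-1435 + 1 \cdot 339}{-35004} + \frac{c{\left(209 \right)}}{U{\left(-172 \right)}} = \frac{-1435 + 1 \cdot 339}{-35004} - \frac{154}{- \frac{50}{9}} = \left(-1435 + 339\right) \left(- \frac{1}{35004}\right) - - \frac{693}{25} = \left(-1096\right) \left(- \frac{1}{35004}\right) + \frac{693}{25} = \frac{274}{8751} + \frac{693}{25} = \frac{6071293}{218775}$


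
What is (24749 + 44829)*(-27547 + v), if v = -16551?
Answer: -3068250644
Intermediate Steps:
(24749 + 44829)*(-27547 + v) = (24749 + 44829)*(-27547 - 16551) = 69578*(-44098) = -3068250644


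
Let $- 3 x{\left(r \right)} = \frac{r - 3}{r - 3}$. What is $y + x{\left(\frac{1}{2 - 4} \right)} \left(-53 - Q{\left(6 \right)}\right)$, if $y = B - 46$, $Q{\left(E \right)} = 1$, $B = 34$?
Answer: $6$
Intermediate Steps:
$x{\left(r \right)} = - \frac{1}{3}$ ($x{\left(r \right)} = - \frac{\left(r - 3\right) \frac{1}{r - 3}}{3} = - \frac{\left(-3 + r\right) \frac{1}{-3 + r}}{3} = \left(- \frac{1}{3}\right) 1 = - \frac{1}{3}$)
$y = -12$ ($y = 34 - 46 = -12$)
$y + x{\left(\frac{1}{2 - 4} \right)} \left(-53 - Q{\left(6 \right)}\right) = -12 - \frac{-53 - 1}{3} = -12 - -18 = -12 + 18 = 6$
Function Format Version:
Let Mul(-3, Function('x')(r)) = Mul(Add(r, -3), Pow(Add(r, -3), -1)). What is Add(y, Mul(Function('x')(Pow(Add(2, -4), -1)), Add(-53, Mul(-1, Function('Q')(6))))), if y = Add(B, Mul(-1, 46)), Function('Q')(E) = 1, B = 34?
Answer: 6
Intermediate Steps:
Function('x')(r) = Rational(-1, 3) (Function('x')(r) = Mul(Rational(-1, 3), Mul(Add(r, -3), Pow(Add(r, -3), -1))) = Mul(Rational(-1, 3), Mul(Add(-3, r), Pow(Add(-3, r), -1))) = Mul(Rational(-1, 3), 1) = Rational(-1, 3))
y = -12 (y = Add(34, Mul(-1, 46)) = Add(34, -46) = -12)
Add(y, Mul(Function('x')(Pow(Add(2, -4), -1)), Add(-53, Mul(-1, Function('Q')(6))))) = Add(-12, Mul(Rational(-1, 3), Add(-53, Mul(-1, 1)))) = Add(-12, Mul(Rational(-1, 3), Add(-53, -1))) = Add(-12, Mul(Rational(-1, 3), -54)) = Add(-12, 18) = 6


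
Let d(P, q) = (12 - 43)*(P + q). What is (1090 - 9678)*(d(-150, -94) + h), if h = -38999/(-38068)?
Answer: -618304548597/9517 ≈ -6.4968e+7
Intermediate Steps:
h = 38999/38068 (h = -38999*(-1/38068) = 38999/38068 ≈ 1.0245)
d(P, q) = -31*P - 31*q (d(P, q) = -31*(P + q) = -31*P - 31*q)
(1090 - 9678)*(d(-150, -94) + h) = (1090 - 9678)*((-31*(-150) - 31*(-94)) + 38999/38068) = -8588*((4650 + 2914) + 38999/38068) = -8588*(7564 + 38999/38068) = -8588*287985351/38068 = -618304548597/9517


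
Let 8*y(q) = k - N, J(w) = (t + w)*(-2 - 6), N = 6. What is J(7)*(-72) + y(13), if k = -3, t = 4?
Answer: 50679/8 ≈ 6334.9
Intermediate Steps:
J(w) = -32 - 8*w (J(w) = (4 + w)*(-2 - 6) = (4 + w)*(-8) = -32 - 8*w)
y(q) = -9/8 (y(q) = (-3 - 1*6)/8 = (-3 - 6)/8 = (⅛)*(-9) = -9/8)
J(7)*(-72) + y(13) = (-32 - 8*7)*(-72) - 9/8 = (-32 - 56)*(-72) - 9/8 = -88*(-72) - 9/8 = 6336 - 9/8 = 50679/8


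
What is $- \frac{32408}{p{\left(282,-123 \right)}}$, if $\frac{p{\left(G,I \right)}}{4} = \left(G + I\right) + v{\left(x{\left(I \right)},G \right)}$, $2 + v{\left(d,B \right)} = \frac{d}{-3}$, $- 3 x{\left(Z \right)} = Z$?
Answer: $- \frac{12153}{215} \approx -56.526$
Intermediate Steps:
$x{\left(Z \right)} = - \frac{Z}{3}$
$v{\left(d,B \right)} = -2 - \frac{d}{3}$ ($v{\left(d,B \right)} = -2 + \frac{d}{-3} = -2 + d \left(- \frac{1}{3}\right) = -2 - \frac{d}{3}$)
$p{\left(G,I \right)} = -8 + 4 G + \frac{40 I}{9}$ ($p{\left(G,I \right)} = 4 \left(\left(G + I\right) - \left(2 + \frac{\left(- \frac{1}{3}\right) I}{3}\right)\right) = 4 \left(\left(G + I\right) + \left(-2 + \frac{I}{9}\right)\right) = 4 \left(-2 + G + \frac{10 I}{9}\right) = -8 + 4 G + \frac{40 I}{9}$)
$- \frac{32408}{p{\left(282,-123 \right)}} = - \frac{32408}{-8 + 4 \cdot 282 + \frac{40}{9} \left(-123\right)} = - \frac{32408}{-8 + 1128 - \frac{1640}{3}} = - \frac{32408}{\frac{1720}{3}} = \left(-32408\right) \frac{3}{1720} = - \frac{12153}{215}$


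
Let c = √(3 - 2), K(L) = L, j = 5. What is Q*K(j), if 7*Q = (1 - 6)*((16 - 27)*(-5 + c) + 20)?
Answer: -1600/7 ≈ -228.57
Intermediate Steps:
c = 1 (c = √1 = 1)
Q = -320/7 (Q = ((1 - 6)*((16 - 27)*(-5 + 1) + 20))/7 = (-5*(-11*(-4) + 20))/7 = (-5*(44 + 20))/7 = (-5*64)/7 = (⅐)*(-320) = -320/7 ≈ -45.714)
Q*K(j) = -320/7*5 = -1600/7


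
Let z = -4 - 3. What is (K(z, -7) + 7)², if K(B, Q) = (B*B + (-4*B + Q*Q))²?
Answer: 252269689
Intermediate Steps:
z = -7
K(B, Q) = (B² + Q² - 4*B)² (K(B, Q) = (B² + (-4*B + Q²))² = (B² + (Q² - 4*B))² = (B² + Q² - 4*B)²)
(K(z, -7) + 7)² = (((-7)² + (-7)² - 4*(-7))² + 7)² = ((49 + 49 + 28)² + 7)² = (126² + 7)² = (15876 + 7)² = 15883² = 252269689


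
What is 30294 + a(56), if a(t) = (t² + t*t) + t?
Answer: 36622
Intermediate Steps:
a(t) = t + 2*t² (a(t) = (t² + t²) + t = 2*t² + t = t + 2*t²)
30294 + a(56) = 30294 + 56*(1 + 2*56) = 30294 + 56*(1 + 112) = 30294 + 56*113 = 30294 + 6328 = 36622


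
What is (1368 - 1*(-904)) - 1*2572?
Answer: -300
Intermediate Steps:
(1368 - 1*(-904)) - 1*2572 = (1368 + 904) - 2572 = 2272 - 2572 = -300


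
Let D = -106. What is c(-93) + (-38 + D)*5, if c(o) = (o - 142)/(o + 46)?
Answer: -715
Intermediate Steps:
c(o) = (-142 + o)/(46 + o)
c(-93) + (-38 + D)*5 = (-142 - 93)/(46 - 93) + (-38 - 106)*5 = -235/(-47) - 144*5 = -1/47*(-235) - 720 = 5 - 720 = -715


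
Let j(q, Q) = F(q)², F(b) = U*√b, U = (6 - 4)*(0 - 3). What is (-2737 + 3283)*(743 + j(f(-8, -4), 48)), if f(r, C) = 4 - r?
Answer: 641550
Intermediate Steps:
U = -6 (U = 2*(-3) = -6)
F(b) = -6*√b
j(q, Q) = 36*q (j(q, Q) = (-6*√q)² = 36*q)
(-2737 + 3283)*(743 + j(f(-8, -4), 48)) = (-2737 + 3283)*(743 + 36*(4 - 1*(-8))) = 546*(743 + 36*(4 + 8)) = 546*(743 + 36*12) = 546*(743 + 432) = 546*1175 = 641550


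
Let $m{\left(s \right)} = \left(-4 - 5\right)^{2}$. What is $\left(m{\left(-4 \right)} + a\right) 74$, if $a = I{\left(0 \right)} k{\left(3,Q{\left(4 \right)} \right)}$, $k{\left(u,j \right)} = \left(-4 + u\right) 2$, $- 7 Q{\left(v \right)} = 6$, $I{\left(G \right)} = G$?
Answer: $5994$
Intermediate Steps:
$m{\left(s \right)} = 81$ ($m{\left(s \right)} = \left(-9\right)^{2} = 81$)
$Q{\left(v \right)} = - \frac{6}{7}$ ($Q{\left(v \right)} = \left(- \frac{1}{7}\right) 6 = - \frac{6}{7}$)
$k{\left(u,j \right)} = -8 + 2 u$
$a = 0$ ($a = 0 \left(-8 + 2 \cdot 3\right) = 0 \left(-8 + 6\right) = 0 \left(-2\right) = 0$)
$\left(m{\left(-4 \right)} + a\right) 74 = \left(81 + 0\right) 74 = 81 \cdot 74 = 5994$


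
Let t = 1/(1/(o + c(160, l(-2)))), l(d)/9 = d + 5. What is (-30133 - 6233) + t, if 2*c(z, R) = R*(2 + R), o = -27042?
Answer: -126033/2 ≈ -63017.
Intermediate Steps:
l(d) = 45 + 9*d (l(d) = 9*(d + 5) = 9*(5 + d) = 45 + 9*d)
c(z, R) = R*(2 + R)/2 (c(z, R) = (R*(2 + R))/2 = R*(2 + R)/2)
t = -53301/2 (t = 1/(1/(-27042 + (45 + 9*(-2))*(2 + (45 + 9*(-2)))/2)) = 1/(1/(-27042 + (45 - 18)*(2 + (45 - 18))/2)) = 1/(1/(-27042 + (½)*27*(2 + 27))) = 1/(1/(-27042 + (½)*27*29)) = 1/(1/(-27042 + 783/2)) = 1/(1/(-53301/2)) = 1/(-2/53301) = -53301/2 ≈ -26651.)
(-30133 - 6233) + t = (-30133 - 6233) - 53301/2 = -36366 - 53301/2 = -126033/2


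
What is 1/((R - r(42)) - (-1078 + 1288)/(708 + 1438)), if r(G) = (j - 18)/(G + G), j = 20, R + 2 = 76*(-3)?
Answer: -45066/10370663 ≈ -0.0043455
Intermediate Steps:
R = -230 (R = -2 + 76*(-3) = -2 - 228 = -230)
r(G) = 1/G (r(G) = (20 - 18)/(G + G) = 2/((2*G)) = 2*(1/(2*G)) = 1/G)
1/((R - r(42)) - (-1078 + 1288)/(708 + 1438)) = 1/((-230 - 1/42) - (-1078 + 1288)/(708 + 1438)) = 1/((-230 - 1*1/42) - 210/2146) = 1/((-230 - 1/42) - 210/2146) = 1/(-9661/42 - 1*105/1073) = 1/(-9661/42 - 105/1073) = 1/(-10370663/45066) = -45066/10370663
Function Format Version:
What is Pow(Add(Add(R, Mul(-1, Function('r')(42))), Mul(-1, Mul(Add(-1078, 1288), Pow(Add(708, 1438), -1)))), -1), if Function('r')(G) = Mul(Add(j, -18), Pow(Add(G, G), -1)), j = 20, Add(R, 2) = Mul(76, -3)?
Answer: Rational(-45066, 10370663) ≈ -0.0043455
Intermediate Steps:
R = -230 (R = Add(-2, Mul(76, -3)) = Add(-2, -228) = -230)
Function('r')(G) = Pow(G, -1) (Function('r')(G) = Mul(Add(20, -18), Pow(Add(G, G), -1)) = Mul(2, Pow(Mul(2, G), -1)) = Mul(2, Mul(Rational(1, 2), Pow(G, -1))) = Pow(G, -1))
Pow(Add(Add(R, Mul(-1, Function('r')(42))), Mul(-1, Mul(Add(-1078, 1288), Pow(Add(708, 1438), -1)))), -1) = Pow(Add(Add(-230, Mul(-1, Pow(42, -1))), Mul(-1, Mul(Add(-1078, 1288), Pow(Add(708, 1438), -1)))), -1) = Pow(Add(Add(-230, Mul(-1, Rational(1, 42))), Mul(-1, Mul(210, Pow(2146, -1)))), -1) = Pow(Add(Add(-230, Rational(-1, 42)), Mul(-1, Mul(210, Rational(1, 2146)))), -1) = Pow(Add(Rational(-9661, 42), Mul(-1, Rational(105, 1073))), -1) = Pow(Add(Rational(-9661, 42), Rational(-105, 1073)), -1) = Pow(Rational(-10370663, 45066), -1) = Rational(-45066, 10370663)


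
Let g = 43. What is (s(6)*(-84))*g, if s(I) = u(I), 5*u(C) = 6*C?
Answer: -130032/5 ≈ -26006.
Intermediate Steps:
u(C) = 6*C/5 (u(C) = (6*C)/5 = 6*C/5)
s(I) = 6*I/5
(s(6)*(-84))*g = (((6/5)*6)*(-84))*43 = ((36/5)*(-84))*43 = -3024/5*43 = -130032/5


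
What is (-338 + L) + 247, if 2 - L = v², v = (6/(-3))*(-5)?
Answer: -189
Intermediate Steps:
v = 10 (v = (6*(-⅓))*(-5) = -2*(-5) = 10)
L = -98 (L = 2 - 1*10² = 2 - 1*100 = 2 - 100 = -98)
(-338 + L) + 247 = (-338 - 98) + 247 = -436 + 247 = -189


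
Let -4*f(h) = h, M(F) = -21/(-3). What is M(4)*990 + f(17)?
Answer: 27703/4 ≈ 6925.8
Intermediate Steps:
M(F) = 7 (M(F) = -21*(-⅓) = 7)
f(h) = -h/4
M(4)*990 + f(17) = 7*990 - ¼*17 = 6930 - 17/4 = 27703/4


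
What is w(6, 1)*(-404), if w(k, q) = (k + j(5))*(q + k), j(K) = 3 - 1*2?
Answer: -19796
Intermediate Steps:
j(K) = 1 (j(K) = 3 - 2 = 1)
w(k, q) = (1 + k)*(k + q) (w(k, q) = (k + 1)*(q + k) = (1 + k)*(k + q))
w(6, 1)*(-404) = (6 + 1 + 6² + 6*1)*(-404) = (6 + 1 + 36 + 6)*(-404) = 49*(-404) = -19796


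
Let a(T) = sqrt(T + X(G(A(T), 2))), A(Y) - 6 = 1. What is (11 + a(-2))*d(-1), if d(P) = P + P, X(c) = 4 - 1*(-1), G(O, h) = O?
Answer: -22 - 2*sqrt(3) ≈ -25.464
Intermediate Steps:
A(Y) = 7 (A(Y) = 6 + 1 = 7)
X(c) = 5 (X(c) = 4 + 1 = 5)
d(P) = 2*P
a(T) = sqrt(5 + T) (a(T) = sqrt(T + 5) = sqrt(5 + T))
(11 + a(-2))*d(-1) = (11 + sqrt(5 - 2))*(2*(-1)) = (11 + sqrt(3))*(-2) = -22 - 2*sqrt(3)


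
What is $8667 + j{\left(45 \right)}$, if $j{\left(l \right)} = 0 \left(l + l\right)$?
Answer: $8667$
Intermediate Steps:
$j{\left(l \right)} = 0$ ($j{\left(l \right)} = 0 \cdot 2 l = 0$)
$8667 + j{\left(45 \right)} = 8667 + 0 = 8667$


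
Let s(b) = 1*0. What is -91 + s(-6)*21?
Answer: -91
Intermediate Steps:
s(b) = 0
-91 + s(-6)*21 = -91 + 0*21 = -91 + 0 = -91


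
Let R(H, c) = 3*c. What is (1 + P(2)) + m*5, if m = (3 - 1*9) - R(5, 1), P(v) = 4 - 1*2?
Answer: -42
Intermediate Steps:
P(v) = 2 (P(v) = 4 - 2 = 2)
m = -9 (m = (3 - 1*9) - 3 = (3 - 9) - 1*3 = -6 - 3 = -9)
(1 + P(2)) + m*5 = (1 + 2) - 9*5 = 3 - 45 = -42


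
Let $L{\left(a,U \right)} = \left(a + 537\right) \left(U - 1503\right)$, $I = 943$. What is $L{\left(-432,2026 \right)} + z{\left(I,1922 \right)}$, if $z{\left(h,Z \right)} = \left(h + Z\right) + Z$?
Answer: $59702$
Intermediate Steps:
$L{\left(a,U \right)} = \left(-1503 + U\right) \left(537 + a\right)$ ($L{\left(a,U \right)} = \left(537 + a\right) \left(-1503 + U\right) = \left(-1503 + U\right) \left(537 + a\right)$)
$z{\left(h,Z \right)} = h + 2 Z$ ($z{\left(h,Z \right)} = \left(Z + h\right) + Z = h + 2 Z$)
$L{\left(-432,2026 \right)} + z{\left(I,1922 \right)} = \left(-807111 - -649296 + 537 \cdot 2026 + 2026 \left(-432\right)\right) + \left(943 + 2 \cdot 1922\right) = \left(-807111 + 649296 + 1087962 - 875232\right) + \left(943 + 3844\right) = 54915 + 4787 = 59702$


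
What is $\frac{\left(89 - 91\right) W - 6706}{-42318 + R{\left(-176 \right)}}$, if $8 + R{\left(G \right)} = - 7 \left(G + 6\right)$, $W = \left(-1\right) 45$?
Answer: $\frac{827}{5142} \approx 0.16083$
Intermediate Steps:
$W = -45$
$R{\left(G \right)} = -50 - 7 G$ ($R{\left(G \right)} = -8 - 7 \left(G + 6\right) = -8 - 7 \left(6 + G\right) = -8 - \left(42 + 7 G\right) = -50 - 7 G$)
$\frac{\left(89 - 91\right) W - 6706}{-42318 + R{\left(-176 \right)}} = \frac{\left(89 - 91\right) \left(-45\right) - 6706}{-42318 - -1182} = \frac{\left(-2\right) \left(-45\right) - 6706}{-42318 + \left(-50 + 1232\right)} = \frac{90 - 6706}{-42318 + 1182} = - \frac{6616}{-41136} = \left(-6616\right) \left(- \frac{1}{41136}\right) = \frac{827}{5142}$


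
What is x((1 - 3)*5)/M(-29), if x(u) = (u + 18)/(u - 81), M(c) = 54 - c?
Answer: -8/7553 ≈ -0.0010592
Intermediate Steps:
x(u) = (18 + u)/(-81 + u)
x((1 - 3)*5)/M(-29) = ((18 + (1 - 3)*5)/(-81 + (1 - 3)*5))/(54 - 1*(-29)) = ((18 - 2*5)/(-81 - 2*5))/(54 + 29) = ((18 - 10)/(-81 - 10))/83 = (8/(-91))*(1/83) = -1/91*8*(1/83) = -8/91*1/83 = -8/7553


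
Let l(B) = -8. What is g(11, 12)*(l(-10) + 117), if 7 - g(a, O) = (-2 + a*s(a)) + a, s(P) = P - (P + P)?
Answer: 12971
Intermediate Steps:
s(P) = -P (s(P) = P - 2*P = -P)
g(a, O) = 9 + a² - a (g(a, O) = 7 - ((-2 + a*(-a)) + a) = 7 - ((-2 - a²) + a) = 7 - (-2 + a - a²) = 7 + (2 + a² - a) = 9 + a² - a)
g(11, 12)*(l(-10) + 117) = (9 + 11² - 1*11)*(-8 + 117) = (9 + 121 - 11)*109 = 119*109 = 12971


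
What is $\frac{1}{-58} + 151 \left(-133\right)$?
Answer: $- \frac{1164815}{58} \approx -20083.0$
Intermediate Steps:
$\frac{1}{-58} + 151 \left(-133\right) = - \frac{1}{58} - 20083 = - \frac{1164815}{58}$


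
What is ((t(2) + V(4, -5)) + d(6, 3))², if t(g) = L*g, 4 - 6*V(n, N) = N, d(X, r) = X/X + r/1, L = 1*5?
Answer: 961/4 ≈ 240.25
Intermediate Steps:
L = 5
d(X, r) = 1 + r (d(X, r) = 1 + r*1 = 1 + r)
V(n, N) = ⅔ - N/6
t(g) = 5*g
((t(2) + V(4, -5)) + d(6, 3))² = ((5*2 + (⅔ - ⅙*(-5))) + (1 + 3))² = ((10 + (⅔ + ⅚)) + 4)² = ((10 + 3/2) + 4)² = (23/2 + 4)² = (31/2)² = 961/4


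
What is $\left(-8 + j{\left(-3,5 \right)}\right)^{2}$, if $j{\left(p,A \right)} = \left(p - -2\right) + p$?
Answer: $144$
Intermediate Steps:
$j{\left(p,A \right)} = 2 + 2 p$ ($j{\left(p,A \right)} = \left(p + 2\right) + p = \left(2 + p\right) + p = 2 + 2 p$)
$\left(-8 + j{\left(-3,5 \right)}\right)^{2} = \left(-8 + \left(2 + 2 \left(-3\right)\right)\right)^{2} = \left(-8 + \left(2 - 6\right)\right)^{2} = \left(-8 - 4\right)^{2} = \left(-12\right)^{2} = 144$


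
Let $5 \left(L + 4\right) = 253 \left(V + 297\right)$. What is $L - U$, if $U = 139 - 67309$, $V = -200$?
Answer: $\frac{360371}{5} \approx 72074.0$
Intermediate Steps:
$L = \frac{24521}{5}$ ($L = -4 + \frac{253 \left(-200 + 297\right)}{5} = -4 + \frac{253 \cdot 97}{5} = -4 + \frac{1}{5} \cdot 24541 = -4 + \frac{24541}{5} = \frac{24521}{5} \approx 4904.2$)
$U = -67170$ ($U = 139 - 67309 = -67170$)
$L - U = \frac{24521}{5} - -67170 = \frac{24521}{5} + 67170 = \frac{360371}{5}$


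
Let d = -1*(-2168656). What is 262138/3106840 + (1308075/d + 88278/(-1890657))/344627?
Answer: 15434045130786585881903/182919649637396054515440 ≈ 0.084376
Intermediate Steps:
d = 2168656
262138/3106840 + (1308075/d + 88278/(-1890657))/344627 = 262138/3106840 + (1308075/2168656 + 88278/(-1890657))/344627 = 262138*(1/3106840) + (1308075*(1/2168656) + 88278*(-1/1890657))*(1/344627) = 131069/1553420 + (1308075/2168656 - 29426/630219)*(1/344627) = 131069/1553420 + (760558846969/1366728215664)*(1/344627) = 131069/1553420 + 760558846969/471011444779637328 = 15434045130786585881903/182919649637396054515440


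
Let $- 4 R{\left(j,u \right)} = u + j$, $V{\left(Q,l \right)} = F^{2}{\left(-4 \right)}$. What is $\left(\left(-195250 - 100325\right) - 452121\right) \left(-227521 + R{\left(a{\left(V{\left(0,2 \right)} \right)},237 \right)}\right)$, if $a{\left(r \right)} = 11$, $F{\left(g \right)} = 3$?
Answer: $170162898768$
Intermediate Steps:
$V{\left(Q,l \right)} = 9$ ($V{\left(Q,l \right)} = 3^{2} = 9$)
$R{\left(j,u \right)} = - \frac{j}{4} - \frac{u}{4}$ ($R{\left(j,u \right)} = - \frac{u + j}{4} = - \frac{j + u}{4} = - \frac{j}{4} - \frac{u}{4}$)
$\left(\left(-195250 - 100325\right) - 452121\right) \left(-227521 + R{\left(a{\left(V{\left(0,2 \right)} \right)},237 \right)}\right) = \left(\left(-195250 - 100325\right) - 452121\right) \left(-227521 - 62\right) = \left(-295575 - 452121\right) \left(-227521 - 62\right) = \left(-747696\right) \left(-227583\right) = 170162898768$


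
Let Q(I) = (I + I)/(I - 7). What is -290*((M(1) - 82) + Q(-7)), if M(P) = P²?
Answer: 23200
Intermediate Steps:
Q(I) = 2*I/(-7 + I) (Q(I) = (2*I)/(-7 + I) = 2*I/(-7 + I))
-290*((M(1) - 82) + Q(-7)) = -290*((1² - 82) + 2*(-7)/(-7 - 7)) = -290*((1 - 82) + 2*(-7)/(-14)) = -290*(-81 + 2*(-7)*(-1/14)) = -290*(-81 + 1) = -290*(-80) = 23200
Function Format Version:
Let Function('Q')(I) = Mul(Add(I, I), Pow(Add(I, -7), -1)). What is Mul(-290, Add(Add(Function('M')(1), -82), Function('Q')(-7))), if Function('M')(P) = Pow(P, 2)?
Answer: 23200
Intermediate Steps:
Function('Q')(I) = Mul(2, I, Pow(Add(-7, I), -1)) (Function('Q')(I) = Mul(Mul(2, I), Pow(Add(-7, I), -1)) = Mul(2, I, Pow(Add(-7, I), -1)))
Mul(-290, Add(Add(Function('M')(1), -82), Function('Q')(-7))) = Mul(-290, Add(Add(Pow(1, 2), -82), Mul(2, -7, Pow(Add(-7, -7), -1)))) = Mul(-290, Add(Add(1, -82), Mul(2, -7, Pow(-14, -1)))) = Mul(-290, Add(-81, Mul(2, -7, Rational(-1, 14)))) = Mul(-290, Add(-81, 1)) = Mul(-290, -80) = 23200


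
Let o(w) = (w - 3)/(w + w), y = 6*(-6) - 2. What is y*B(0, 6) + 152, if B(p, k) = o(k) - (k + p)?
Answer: 741/2 ≈ 370.50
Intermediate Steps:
y = -38 (y = -36 - 2 = -38)
o(w) = (-3 + w)/(2*w) (o(w) = (-3 + w)/((2*w)) = (-3 + w)*(1/(2*w)) = (-3 + w)/(2*w))
B(p, k) = -k - p + (-3 + k)/(2*k) (B(p, k) = (-3 + k)/(2*k) - (k + p) = (-3 + k)/(2*k) + (-k - p) = -k - p + (-3 + k)/(2*k))
y*B(0, 6) + 152 = -38*(½ - 1*6 - 1*0 - 3/2/6) + 152 = -38*(½ - 6 + 0 - 3/2*⅙) + 152 = -38*(½ - 6 + 0 - ¼) + 152 = -38*(-23/4) + 152 = 437/2 + 152 = 741/2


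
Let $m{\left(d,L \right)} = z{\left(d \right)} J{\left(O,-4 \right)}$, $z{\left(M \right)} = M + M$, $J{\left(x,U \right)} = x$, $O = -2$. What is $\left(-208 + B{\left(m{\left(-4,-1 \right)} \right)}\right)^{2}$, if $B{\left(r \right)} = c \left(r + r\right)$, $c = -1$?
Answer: $57600$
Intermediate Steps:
$z{\left(M \right)} = 2 M$
$m{\left(d,L \right)} = - 4 d$ ($m{\left(d,L \right)} = 2 d \left(-2\right) = - 4 d$)
$B{\left(r \right)} = - 2 r$ ($B{\left(r \right)} = - (r + r) = - 2 r$)
$\left(-208 + B{\left(m{\left(-4,-1 \right)} \right)}\right)^{2} = \left(-208 - 2 \left(\left(-4\right) \left(-4\right)\right)\right)^{2} = \left(-208 - 32\right)^{2} = \left(-240\right)^{2} = 57600$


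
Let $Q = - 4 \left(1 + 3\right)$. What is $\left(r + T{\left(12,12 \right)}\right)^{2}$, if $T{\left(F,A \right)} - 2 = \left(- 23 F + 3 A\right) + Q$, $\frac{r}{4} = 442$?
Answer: $2292196$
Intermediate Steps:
$Q = -16$ ($Q = \left(-4\right) 4 = -16$)
$r = 1768$ ($r = 4 \cdot 442 = 1768$)
$T{\left(F,A \right)} = -14 - 23 F + 3 A$ ($T{\left(F,A \right)} = 2 - \left(16 - 3 A + 23 F\right) = -14 - 23 F + 3 A$)
$\left(r + T{\left(12,12 \right)}\right)^{2} = \left(1768 - 254\right)^{2} = 1514^{2} = 2292196$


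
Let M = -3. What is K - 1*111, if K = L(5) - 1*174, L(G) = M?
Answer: -288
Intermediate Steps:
L(G) = -3
K = -177 (K = -3 - 1*174 = -3 - 174 = -177)
K - 1*111 = -177 - 1*111 = -177 - 111 = -288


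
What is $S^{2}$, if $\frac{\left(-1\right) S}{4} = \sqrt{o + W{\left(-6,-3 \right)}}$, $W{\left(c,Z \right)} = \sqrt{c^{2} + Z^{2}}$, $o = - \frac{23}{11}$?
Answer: $- \frac{368}{11} + 48 \sqrt{5} \approx 73.877$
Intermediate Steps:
$o = - \frac{23}{11}$ ($o = \left(-23\right) \frac{1}{11} = - \frac{23}{11} \approx -2.0909$)
$W{\left(c,Z \right)} = \sqrt{Z^{2} + c^{2}}$
$S = - 4 \sqrt{- \frac{23}{11} + 3 \sqrt{5}}$ ($S = - 4 \sqrt{- \frac{23}{11} + \sqrt{\left(-3\right)^{2} + \left(-6\right)^{2}}} = - 4 \sqrt{- \frac{23}{11} + \sqrt{9 + 36}} = - 4 \sqrt{- \frac{23}{11} + \sqrt{45}} = - 4 \sqrt{- \frac{23}{11} + 3 \sqrt{5}} \approx -8.5952$)
$S^{2} = \left(- \frac{4 \sqrt{-253 + 363 \sqrt{5}}}{11}\right)^{2} = - \frac{368}{11} + 48 \sqrt{5}$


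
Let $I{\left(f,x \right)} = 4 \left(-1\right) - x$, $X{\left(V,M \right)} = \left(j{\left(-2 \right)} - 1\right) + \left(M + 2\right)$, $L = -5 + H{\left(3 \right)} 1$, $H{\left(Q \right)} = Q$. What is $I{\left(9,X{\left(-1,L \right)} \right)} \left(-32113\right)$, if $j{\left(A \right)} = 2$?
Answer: $160565$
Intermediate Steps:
$L = -2$ ($L = -5 + 3 \cdot 1 = -5 + 3 = -2$)
$X{\left(V,M \right)} = 3 + M$ ($X{\left(V,M \right)} = \left(2 - 1\right) + \left(M + 2\right) = 1 + \left(2 + M\right) = 3 + M$)
$I{\left(f,x \right)} = -4 - x$
$I{\left(9,X{\left(-1,L \right)} \right)} \left(-32113\right) = \left(-4 - \left(3 - 2\right)\right) \left(-32113\right) = \left(-4 - 1\right) \left(-32113\right) = \left(-5\right) \left(-32113\right) = 160565$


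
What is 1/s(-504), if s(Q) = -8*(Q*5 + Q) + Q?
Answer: 1/23688 ≈ 4.2215e-5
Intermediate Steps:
s(Q) = -47*Q (s(Q) = -8*(5*Q + Q) + Q = -48*Q + Q = -47*Q)
1/s(-504) = 1/(-47*(-504)) = 1/23688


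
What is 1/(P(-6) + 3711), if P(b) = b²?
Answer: 1/3747 ≈ 0.00026688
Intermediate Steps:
1/(P(-6) + 3711) = 1/((-6)² + 3711) = 1/(36 + 3711) = 1/3747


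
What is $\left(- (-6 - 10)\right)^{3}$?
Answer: $4096$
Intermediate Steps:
$\left(- (-6 - 10)\right)^{3} = \left(\left(-1\right) \left(-16\right)\right)^{3} = 16^{3} = 4096$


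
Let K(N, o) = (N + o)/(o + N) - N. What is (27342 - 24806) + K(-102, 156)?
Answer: 2639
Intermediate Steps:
K(N, o) = 1 - N (K(N, o) = (N + o)/(N + o) - N = 1 - N)
(27342 - 24806) + K(-102, 156) = (27342 - 24806) + (1 - 1*(-102)) = 2536 + (1 + 102) = 2536 + 103 = 2639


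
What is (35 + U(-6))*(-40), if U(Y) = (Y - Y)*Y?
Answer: -1400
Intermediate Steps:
U(Y) = 0 (U(Y) = 0*Y = 0)
(35 + U(-6))*(-40) = (35 + 0)*(-40) = 35*(-40) = -1400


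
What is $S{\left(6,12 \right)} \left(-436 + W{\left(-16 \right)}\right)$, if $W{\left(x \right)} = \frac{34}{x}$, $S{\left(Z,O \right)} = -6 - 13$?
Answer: $\frac{66595}{8} \approx 8324.4$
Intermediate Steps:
$S{\left(Z,O \right)} = -19$
$S{\left(6,12 \right)} \left(-436 + W{\left(-16 \right)}\right) = - 19 \left(-436 + \frac{34}{-16}\right) = - 19 \left(-436 + 34 \left(- \frac{1}{16}\right)\right) = - 19 \left(-436 - \frac{17}{8}\right) = \left(-19\right) \left(- \frac{3505}{8}\right) = \frac{66595}{8}$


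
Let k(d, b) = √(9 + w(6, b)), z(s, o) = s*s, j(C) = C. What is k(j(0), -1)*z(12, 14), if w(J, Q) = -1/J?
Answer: 24*√318 ≈ 427.98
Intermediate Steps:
z(s, o) = s²
k(d, b) = √318/6 (k(d, b) = √(9 - 1/6) = √(9 - 1*⅙) = √(9 - ⅙) = √(53/6) = √318/6)
k(j(0), -1)*z(12, 14) = (√318/6)*12² = (√318/6)*144 = 24*√318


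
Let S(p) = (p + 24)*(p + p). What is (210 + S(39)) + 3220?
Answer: 8344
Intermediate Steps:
S(p) = 2*p*(24 + p) (S(p) = (24 + p)*(2*p) = 2*p*(24 + p))
(210 + S(39)) + 3220 = (210 + 2*39*(24 + 39)) + 3220 = (210 + 2*39*63) + 3220 = (210 + 4914) + 3220 = 5124 + 3220 = 8344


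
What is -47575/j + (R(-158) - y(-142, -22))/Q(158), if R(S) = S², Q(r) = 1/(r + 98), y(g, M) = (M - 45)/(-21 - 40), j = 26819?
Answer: 10454597700293/1635959 ≈ 6.3905e+6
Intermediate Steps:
y(g, M) = 45/61 - M/61 (y(g, M) = (-45 + M)/(-61) = (-45 + M)*(-1/61) = 45/61 - M/61)
Q(r) = 1/(98 + r)
-47575/j + (R(-158) - y(-142, -22))/Q(158) = -47575/26819 + ((-158)² - (45/61 - 1/61*(-22)))/(1/(98 + 158)) = -47575*1/26819 + (24964 - (45/61 + 22/61))/(1/256) = -47575/26819 + (24964 - 1*67/61)/(1/256) = -47575/26819 + (24964 - 67/61)*256 = -47575/26819 + (1522737/61)*256 = -47575/26819 + 389820672/61 = 10454597700293/1635959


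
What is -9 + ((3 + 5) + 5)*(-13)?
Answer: -178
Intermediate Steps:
-9 + ((3 + 5) + 5)*(-13) = -9 + (8 + 5)*(-13) = -9 + 13*(-13) = -9 - 169 = -178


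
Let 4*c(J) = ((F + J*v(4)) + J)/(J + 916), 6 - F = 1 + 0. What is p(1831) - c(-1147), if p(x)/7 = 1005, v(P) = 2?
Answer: 1624226/231 ≈ 7031.3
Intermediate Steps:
F = 5 (F = 6 - (1 + 0) = 6 - 1*1 = 6 - 1 = 5)
p(x) = 7035 (p(x) = 7*1005 = 7035)
c(J) = (5 + 3*J)/(4*(916 + J)) (c(J) = (((5 + J*2) + J)/(J + 916))/4 = (((5 + 2*J) + J)/(916 + J))/4 = ((5 + 3*J)/(916 + J))/4 = (5 + 3*J)/(4*(916 + J)))
p(1831) - c(-1147) = 7035 - (5 + 3*(-1147))/(4*(916 - 1147)) = 7035 - (5 - 3441)/(4*(-231)) = 7035 - (-1)*(-3436)/(4*231) = 7035 - 1*859/231 = 7035 - 859/231 = 1624226/231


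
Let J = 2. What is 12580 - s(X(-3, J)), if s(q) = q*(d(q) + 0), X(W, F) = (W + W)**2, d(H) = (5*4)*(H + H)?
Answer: -39260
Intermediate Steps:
d(H) = 40*H (d(H) = 20*(2*H) = 40*H)
X(W, F) = 4*W**2 (X(W, F) = (2*W)**2 = 4*W**2)
s(q) = 40*q**2 (s(q) = q*(40*q + 0) = q*(40*q) = 40*q**2)
12580 - s(X(-3, J)) = 12580 - 40*(4*(-3)**2)**2 = 12580 - 40*(4*9)**2 = 12580 - 40*36**2 = 12580 - 40*1296 = 12580 - 1*51840 = 12580 - 51840 = -39260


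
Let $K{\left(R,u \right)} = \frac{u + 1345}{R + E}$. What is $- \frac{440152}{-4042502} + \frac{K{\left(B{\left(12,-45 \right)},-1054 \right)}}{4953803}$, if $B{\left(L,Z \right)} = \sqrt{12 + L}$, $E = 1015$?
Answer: $\frac{1123139273348596243}{10315278234312368153} - \frac{582 \sqrt{6}}{5103412804403} \approx 0.10888$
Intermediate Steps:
$K{\left(R,u \right)} = \frac{1345 + u}{1015 + R}$ ($K{\left(R,u \right)} = \frac{u + 1345}{R + 1015} = \frac{1345 + u}{1015 + R}$)
$- \frac{440152}{-4042502} + \frac{K{\left(B{\left(12,-45 \right)},-1054 \right)}}{4953803} = - \frac{440152}{-4042502} + \frac{\frac{1}{1015 + \sqrt{12 + 12}} \left(1345 - 1054\right)}{4953803} = \left(-440152\right) \left(- \frac{1}{4042502}\right) + \frac{1}{1015 + \sqrt{24}} \cdot 291 \cdot \frac{1}{4953803} = \frac{220076}{2021251} + \frac{1}{1015 + 2 \sqrt{6}} \cdot 291 \cdot \frac{1}{4953803} = \frac{220076}{2021251} + \frac{291}{1015 + 2 \sqrt{6}} \cdot \frac{1}{4953803} = \frac{220076}{2021251} + \frac{291}{4953803 \left(1015 + 2 \sqrt{6}\right)}$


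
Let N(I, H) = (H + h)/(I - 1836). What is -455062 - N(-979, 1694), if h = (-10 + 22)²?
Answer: -1280997692/2815 ≈ -4.5506e+5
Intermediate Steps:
h = 144 (h = 12² = 144)
N(I, H) = (144 + H)/(-1836 + I) (N(I, H) = (H + 144)/(I - 1836) = (144 + H)/(-1836 + I))
-455062 - N(-979, 1694) = -455062 - (144 + 1694)/(-1836 - 979) = -455062 - 1838/(-2815) = -455062 - (-1)*1838/2815 = -455062 - 1*(-1838/2815) = -455062 + 1838/2815 = -1280997692/2815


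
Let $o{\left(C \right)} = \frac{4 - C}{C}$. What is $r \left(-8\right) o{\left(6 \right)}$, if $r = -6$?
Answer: $-16$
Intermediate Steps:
$o{\left(C \right)} = \frac{4 - C}{C}$
$r \left(-8\right) o{\left(6 \right)} = \left(-6\right) \left(-8\right) \frac{4 - 6}{6} = 48 \frac{4 - 6}{6} = 48 \cdot \frac{1}{6} \left(-2\right) = 48 \left(- \frac{1}{3}\right) = -16$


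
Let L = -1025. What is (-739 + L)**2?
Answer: 3111696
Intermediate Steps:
(-739 + L)**2 = (-739 - 1025)**2 = (-1764)**2 = 3111696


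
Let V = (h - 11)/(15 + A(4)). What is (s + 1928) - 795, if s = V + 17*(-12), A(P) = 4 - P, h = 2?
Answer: 4642/5 ≈ 928.40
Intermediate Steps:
V = -3/5 (V = (2 - 11)/(15 + (4 - 1*4)) = -9/(15 + (4 - 4)) = -9/(15 + 0) = -9/15 = -9*1/15 = -3/5 ≈ -0.60000)
s = -1023/5 (s = -3/5 + 17*(-12) = -3/5 - 204 = -1023/5 ≈ -204.60)
(s + 1928) - 795 = (-1023/5 + 1928) - 795 = 8617/5 - 795 = 4642/5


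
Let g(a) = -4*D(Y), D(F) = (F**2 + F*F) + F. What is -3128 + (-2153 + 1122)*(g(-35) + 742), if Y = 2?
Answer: -726890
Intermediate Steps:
D(F) = F + 2*F**2 (D(F) = (F**2 + F**2) + F = 2*F**2 + F = F + 2*F**2)
g(a) = -40 (g(a) = -8*(1 + 2*2) = -8*(1 + 4) = -8*5 = -4*10 = -40)
-3128 + (-2153 + 1122)*(g(-35) + 742) = -3128 + (-2153 + 1122)*(-40 + 742) = -3128 - 1031*702 = -3128 - 723762 = -726890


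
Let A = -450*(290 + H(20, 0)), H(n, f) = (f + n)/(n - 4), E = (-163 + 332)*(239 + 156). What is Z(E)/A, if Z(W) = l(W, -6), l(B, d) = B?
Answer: -26702/52425 ≈ -0.50934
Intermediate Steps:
E = 66755 (E = 169*395 = 66755)
H(n, f) = (f + n)/(-4 + n)
Z(W) = W
A = -262125/2 (A = -450*(290 + (0 + 20)/(-4 + 20)) = -450*(290 + 20/16) = -450*(290 + (1/16)*20) = -450*(290 + 5/4) = -450*1165/4 = -262125/2 ≈ -1.3106e+5)
Z(E)/A = 66755/(-262125/2) = 66755*(-2/262125) = -26702/52425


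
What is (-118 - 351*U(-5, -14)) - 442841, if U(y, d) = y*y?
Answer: -451734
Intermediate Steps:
U(y, d) = y²
(-118 - 351*U(-5, -14)) - 442841 = (-118 - 351*(-5)²) - 442841 = (-118 - 351*25) - 442841 = (-118 - 8775) - 442841 = -8893 - 442841 = -451734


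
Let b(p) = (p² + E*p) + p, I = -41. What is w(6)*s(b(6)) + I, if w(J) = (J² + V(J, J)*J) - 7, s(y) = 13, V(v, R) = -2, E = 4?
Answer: 180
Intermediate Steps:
b(p) = p² + 5*p (b(p) = (p² + 4*p) + p = p² + 5*p)
w(J) = -7 + J² - 2*J (w(J) = (J² - 2*J) - 7 = -7 + J² - 2*J)
w(6)*s(b(6)) + I = (-7 + 6² - 2*6)*13 - 41 = (-7 + 36 - 12)*13 - 41 = 17*13 - 41 = 221 - 41 = 180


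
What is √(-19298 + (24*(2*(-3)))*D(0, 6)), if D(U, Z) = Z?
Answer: I*√20162 ≈ 141.99*I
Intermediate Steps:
√(-19298 + (24*(2*(-3)))*D(0, 6)) = √(-19298 + (24*(2*(-3)))*6) = √(-19298 + (24*(-6))*6) = √(-19298 - 144*6) = √(-19298 - 864) = √(-20162) = I*√20162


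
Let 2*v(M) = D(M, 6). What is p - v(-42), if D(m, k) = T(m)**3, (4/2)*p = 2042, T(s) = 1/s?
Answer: 151287697/148176 ≈ 1021.0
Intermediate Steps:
p = 1021 (p = (1/2)*2042 = 1021)
D(m, k) = m**(-3) (D(m, k) = (1/m)**3 = m**(-3))
v(M) = 1/(2*M**3)
p - v(-42) = 1021 - 1/(2*(-42)**3) = 1021 - (-1)/(2*74088) = 1021 - 1*(-1/148176) = 1021 + 1/148176 = 151287697/148176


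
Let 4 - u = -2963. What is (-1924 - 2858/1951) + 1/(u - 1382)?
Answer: -5954180519/3092335 ≈ -1925.5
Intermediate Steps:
u = 2967 (u = 4 - 1*(-2963) = 4 + 2963 = 2967)
(-1924 - 2858/1951) + 1/(u - 1382) = (-1924 - 2858/1951) + 1/(2967 - 1382) = (-1924 - 2858*1/1951) + 1/1585 = (-1924 - 2858/1951) + 1/1585 = -3756582/1951 + 1/1585 = -5954180519/3092335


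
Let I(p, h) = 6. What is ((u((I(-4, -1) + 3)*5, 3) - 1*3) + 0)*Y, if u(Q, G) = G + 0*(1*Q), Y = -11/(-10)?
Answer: 0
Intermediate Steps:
Y = 11/10 (Y = -11*(-⅒) = 11/10 ≈ 1.1000)
u(Q, G) = G (u(Q, G) = G + 0*Q = G + 0 = G)
((u((I(-4, -1) + 3)*5, 3) - 1*3) + 0)*Y = ((3 - 1*3) + 0)*(11/10) = ((3 - 3) + 0)*(11/10) = (0 + 0)*(11/10) = 0*(11/10) = 0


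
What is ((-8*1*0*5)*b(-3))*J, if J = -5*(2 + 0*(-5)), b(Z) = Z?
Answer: 0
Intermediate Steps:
J = -10 (J = -5*(2 + 0) = -5*2 = -10)
((-8*1*0*5)*b(-3))*J = (-8*1*0*5*(-3))*(-10) = (-0*5*(-3))*(-10) = (-8*0*(-3))*(-10) = (0*(-3))*(-10) = 0*(-10) = 0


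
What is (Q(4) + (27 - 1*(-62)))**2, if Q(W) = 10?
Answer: 9801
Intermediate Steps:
(Q(4) + (27 - 1*(-62)))**2 = (10 + (27 - 1*(-62)))**2 = (10 + (27 + 62))**2 = (10 + 89)**2 = 99**2 = 9801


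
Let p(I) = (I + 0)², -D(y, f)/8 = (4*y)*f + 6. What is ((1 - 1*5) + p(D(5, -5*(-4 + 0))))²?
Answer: 111291950250000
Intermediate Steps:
D(y, f) = -48 - 32*f*y (D(y, f) = -8*((4*y)*f + 6) = -8*(4*f*y + 6) = -8*(6 + 4*f*y) = -48 - 32*f*y)
p(I) = I²
((1 - 1*5) + p(D(5, -5*(-4 + 0))))² = ((1 - 1*5) + (-48 - 32*(-5*(-4 + 0))*5)²)² = ((1 - 5) + (-48 - 32*(-5*(-4))*5)²)² = (-4 + (-48 - 32*20*5)²)² = (-4 + (-48 - 3200)²)² = (-4 + (-3248)²)² = (-4 + 10549504)² = 10549500² = 111291950250000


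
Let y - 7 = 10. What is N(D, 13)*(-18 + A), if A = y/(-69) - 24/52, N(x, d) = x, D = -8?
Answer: 134248/897 ≈ 149.66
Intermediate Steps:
y = 17 (y = 7 + 10 = 17)
A = -635/897 (A = 17/(-69) - 24/52 = 17*(-1/69) - 24*1/52 = -17/69 - 6/13 = -635/897 ≈ -0.70792)
N(D, 13)*(-18 + A) = -8*(-18 - 635/897) = -8*(-16781/897) = 134248/897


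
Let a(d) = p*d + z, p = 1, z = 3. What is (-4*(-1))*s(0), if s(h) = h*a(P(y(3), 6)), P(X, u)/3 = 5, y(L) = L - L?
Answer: 0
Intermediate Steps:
y(L) = 0
P(X, u) = 15 (P(X, u) = 3*5 = 15)
a(d) = 3 + d (a(d) = 1*d + 3 = d + 3 = 3 + d)
s(h) = 18*h (s(h) = h*(3 + 15) = h*18 = 18*h)
(-4*(-1))*s(0) = (-4*(-1))*(18*0) = 4*0 = 0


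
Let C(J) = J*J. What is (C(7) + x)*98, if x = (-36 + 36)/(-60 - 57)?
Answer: 4802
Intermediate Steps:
x = 0 (x = 0/(-117) = 0*(-1/117) = 0)
C(J) = J²
(C(7) + x)*98 = (7² + 0)*98 = (49 + 0)*98 = 49*98 = 4802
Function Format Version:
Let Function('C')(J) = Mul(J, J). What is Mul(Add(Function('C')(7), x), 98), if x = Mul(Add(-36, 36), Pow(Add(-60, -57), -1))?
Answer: 4802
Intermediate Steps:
x = 0 (x = Mul(0, Pow(-117, -1)) = Mul(0, Rational(-1, 117)) = 0)
Function('C')(J) = Pow(J, 2)
Mul(Add(Function('C')(7), x), 98) = Mul(Add(Pow(7, 2), 0), 98) = Mul(Add(49, 0), 98) = Mul(49, 98) = 4802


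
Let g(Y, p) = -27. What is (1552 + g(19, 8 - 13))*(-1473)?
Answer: -2246325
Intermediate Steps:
(1552 + g(19, 8 - 13))*(-1473) = (1552 - 27)*(-1473) = 1525*(-1473) = -2246325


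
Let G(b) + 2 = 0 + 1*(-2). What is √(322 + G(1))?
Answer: √318 ≈ 17.833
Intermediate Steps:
G(b) = -4 (G(b) = -2 + (0 + 1*(-2)) = -2 + (0 - 2) = -2 - 2 = -4)
√(322 + G(1)) = √(322 - 4) = √318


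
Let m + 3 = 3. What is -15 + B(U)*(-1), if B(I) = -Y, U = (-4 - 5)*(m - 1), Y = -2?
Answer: -17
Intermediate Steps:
m = 0 (m = -3 + 3 = 0)
U = 9 (U = (-4 - 5)*(0 - 1) = -9*(-1) = 9)
B(I) = 2 (B(I) = -1*(-2) = 2)
-15 + B(U)*(-1) = -15 + 2*(-1) = -15 - 2 = -17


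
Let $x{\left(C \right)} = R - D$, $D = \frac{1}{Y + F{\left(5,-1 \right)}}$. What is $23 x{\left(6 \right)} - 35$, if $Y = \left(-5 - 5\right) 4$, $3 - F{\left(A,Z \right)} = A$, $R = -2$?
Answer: $- \frac{3379}{42} \approx -80.452$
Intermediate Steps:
$F{\left(A,Z \right)} = 3 - A$
$Y = -40$ ($Y = \left(-10\right) 4 = -40$)
$D = - \frac{1}{42}$ ($D = \frac{1}{-40 + \left(3 - 5\right)} = \frac{1}{-40 - 2} = \frac{1}{-42} = - \frac{1}{42} \approx -0.02381$)
$x{\left(C \right)} = - \frac{83}{42}$ ($x{\left(C \right)} = -2 - - \frac{1}{42} = -2 + \frac{1}{42} = - \frac{83}{42}$)
$23 x{\left(6 \right)} - 35 = 23 \left(- \frac{83}{42}\right) - 35 = - \frac{1909}{42} - 35 = - \frac{3379}{42}$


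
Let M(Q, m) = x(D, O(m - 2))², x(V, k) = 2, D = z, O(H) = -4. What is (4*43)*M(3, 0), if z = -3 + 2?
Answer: 688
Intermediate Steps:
z = -1
D = -1
M(Q, m) = 4 (M(Q, m) = 2² = 4)
(4*43)*M(3, 0) = (4*43)*4 = 172*4 = 688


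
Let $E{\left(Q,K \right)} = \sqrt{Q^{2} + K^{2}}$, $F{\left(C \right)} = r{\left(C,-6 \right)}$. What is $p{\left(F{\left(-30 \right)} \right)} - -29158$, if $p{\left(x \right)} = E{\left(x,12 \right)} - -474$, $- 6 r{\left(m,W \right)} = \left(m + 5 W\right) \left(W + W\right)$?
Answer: $29632 + 12 \sqrt{101} \approx 29753.0$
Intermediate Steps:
$r{\left(m,W \right)} = - \frac{W \left(m + 5 W\right)}{3}$ ($r{\left(m,W \right)} = - \frac{\left(m + 5 W\right) \left(W + W\right)}{6} = - \frac{\left(m + 5 W\right) 2 W}{6} = - \frac{2 W \left(m + 5 W\right)}{6} = - \frac{W \left(m + 5 W\right)}{3}$)
$F{\left(C \right)} = -60 + 2 C$ ($F{\left(C \right)} = \left(- \frac{1}{3}\right) \left(-6\right) \left(C + 5 \left(-6\right)\right) = \left(- \frac{1}{3}\right) \left(-6\right) \left(C - 30\right) = \left(- \frac{1}{3}\right) \left(-6\right) \left(-30 + C\right) = -60 + 2 C$)
$E{\left(Q,K \right)} = \sqrt{K^{2} + Q^{2}}$
$p{\left(x \right)} = 474 + \sqrt{144 + x^{2}}$ ($p{\left(x \right)} = \sqrt{12^{2} + x^{2}} - -474 = \sqrt{144 + x^{2}} + 474 = 474 + \sqrt{144 + x^{2}}$)
$p{\left(F{\left(-30 \right)} \right)} - -29158 = \left(474 + \sqrt{144 + \left(-60 + 2 \left(-30\right)\right)^{2}}\right) - -29158 = \left(474 + \sqrt{144 + \left(-60 - 60\right)^{2}}\right) + 29158 = \left(474 + \sqrt{144 + \left(-120\right)^{2}}\right) + 29158 = \left(474 + \sqrt{144 + 14400}\right) + 29158 = \left(474 + \sqrt{14544}\right) + 29158 = \left(474 + 12 \sqrt{101}\right) + 29158 = 29632 + 12 \sqrt{101}$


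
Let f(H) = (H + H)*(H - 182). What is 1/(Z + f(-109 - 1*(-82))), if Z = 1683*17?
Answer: 1/39897 ≈ 2.5065e-5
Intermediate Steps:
Z = 28611
f(H) = 2*H*(-182 + H) (f(H) = (2*H)*(-182 + H) = 2*H*(-182 + H))
1/(Z + f(-109 - 1*(-82))) = 1/(28611 + 2*(-109 - 1*(-82))*(-182 + (-109 - 1*(-82)))) = 1/(28611 + 2*(-109 + 82)*(-182 + (-109 + 82))) = 1/(28611 + 2*(-27)*(-182 - 27)) = 1/(28611 + 2*(-27)*(-209)) = 1/(28611 + 11286) = 1/39897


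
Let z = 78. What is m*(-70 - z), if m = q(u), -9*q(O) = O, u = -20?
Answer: -2960/9 ≈ -328.89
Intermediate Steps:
q(O) = -O/9
m = 20/9 (m = -1/9*(-20) = 20/9 ≈ 2.2222)
m*(-70 - z) = 20*(-70 - 1*78)/9 = 20*(-70 - 78)/9 = (20/9)*(-148) = -2960/9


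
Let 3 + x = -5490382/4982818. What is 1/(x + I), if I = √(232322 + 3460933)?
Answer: 25460749979962/22924368126693820931 + 6207118805281*√3693255/22924368126693820931 ≈ 0.00052146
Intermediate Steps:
x = -10219418/2491409 (x = -3 - 5490382/4982818 = -3 - 5490382*1/4982818 = -3 - 2745191/2491409 = -10219418/2491409 ≈ -4.1019)
I = √3693255 ≈ 1921.8
1/(x + I) = 1/(-10219418/2491409 + √3693255)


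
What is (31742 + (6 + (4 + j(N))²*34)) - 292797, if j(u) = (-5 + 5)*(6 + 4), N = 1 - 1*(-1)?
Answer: -260505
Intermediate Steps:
N = 2 (N = 1 + 1 = 2)
j(u) = 0 (j(u) = 0*10 = 0)
(31742 + (6 + (4 + j(N))²*34)) - 292797 = (31742 + (6 + (4 + 0)²*34)) - 292797 = (31742 + (6 + 4²*34)) - 292797 = (31742 + (6 + 16*34)) - 292797 = (31742 + (6 + 544)) - 292797 = (31742 + 550) - 292797 = 32292 - 292797 = -260505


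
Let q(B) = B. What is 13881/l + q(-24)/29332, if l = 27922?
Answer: 101621841/204752026 ≈ 0.49632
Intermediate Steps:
13881/l + q(-24)/29332 = 13881/27922 - 24/29332 = 13881*(1/27922) - 24*1/29332 = 13881/27922 - 6/7333 = 101621841/204752026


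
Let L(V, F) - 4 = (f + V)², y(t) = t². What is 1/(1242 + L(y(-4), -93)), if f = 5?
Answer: 1/1687 ≈ 0.00059277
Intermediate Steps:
L(V, F) = 4 + (5 + V)²
1/(1242 + L(y(-4), -93)) = 1/(1242 + (4 + (5 + (-4)²)²)) = 1/(1242 + (4 + (5 + 16)²)) = 1/(1242 + (4 + 21²)) = 1/(1242 + (4 + 441)) = 1/(1242 + 445) = 1/1687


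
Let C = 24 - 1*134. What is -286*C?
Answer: 31460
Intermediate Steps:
C = -110 (C = 24 - 134 = -110)
-286*C = -286*(-110) = 31460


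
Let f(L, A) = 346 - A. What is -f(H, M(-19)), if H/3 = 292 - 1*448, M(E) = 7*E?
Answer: -479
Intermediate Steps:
H = -468 (H = 3*(292 - 1*448) = 3*(292 - 448) = 3*(-156) = -468)
-f(H, M(-19)) = -(346 - 7*(-19)) = -(346 - 1*(-133)) = -(346 + 133) = -1*479 = -479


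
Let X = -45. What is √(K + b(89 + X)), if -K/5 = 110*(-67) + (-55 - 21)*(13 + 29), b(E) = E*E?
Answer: √54746 ≈ 233.98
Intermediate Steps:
b(E) = E²
K = 52810 (K = -5*(110*(-67) + (-55 - 21)*(13 + 29)) = -5*(-7370 - 76*42) = -5*(-7370 - 3192) = -5*(-10562) = 52810)
√(K + b(89 + X)) = √(52810 + (89 - 45)²) = √(52810 + 44²) = √(52810 + 1936) = √54746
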